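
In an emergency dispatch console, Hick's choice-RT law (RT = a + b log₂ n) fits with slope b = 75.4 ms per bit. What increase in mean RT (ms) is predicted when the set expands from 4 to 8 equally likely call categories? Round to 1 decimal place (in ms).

75.4 ms

Only the slope matters, since a is common to both: ΔRT = b·log₂(n₂/n₁).
log₂(8) − log₂(4) = log₂(8/4) = log₂(2) = 1.
ΔRT = 75.4 × 1.0000 = 75.400 ms.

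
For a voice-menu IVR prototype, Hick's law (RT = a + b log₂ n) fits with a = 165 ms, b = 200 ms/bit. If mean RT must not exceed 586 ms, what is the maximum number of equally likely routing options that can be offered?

Information budget: (586 − 165)/200 = 2.1050 bits, so n ≤ 2^2.1050 = 4.302 → at most 4.

4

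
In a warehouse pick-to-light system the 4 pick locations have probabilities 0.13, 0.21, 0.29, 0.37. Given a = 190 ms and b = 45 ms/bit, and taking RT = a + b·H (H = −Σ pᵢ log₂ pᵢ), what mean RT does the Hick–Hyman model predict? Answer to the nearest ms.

Entropy contributions −pᵢ log₂ pᵢ: 0.3826, 0.4728, 0.5179, 0.5307; sum H = 1.9041 bits.
RT = a + bH = 190 + 45·1.9041 = 275.68 ms.

276 ms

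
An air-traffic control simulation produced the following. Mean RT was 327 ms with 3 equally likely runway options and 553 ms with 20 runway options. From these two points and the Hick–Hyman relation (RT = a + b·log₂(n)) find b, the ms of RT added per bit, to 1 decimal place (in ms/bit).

82.6 ms/bit

b = (RT₂ − RT₁)/(log₂ n₂ − log₂ n₁) = (553 − 327)/(4.3219 − 1.5850) = 82.573 ms/bit.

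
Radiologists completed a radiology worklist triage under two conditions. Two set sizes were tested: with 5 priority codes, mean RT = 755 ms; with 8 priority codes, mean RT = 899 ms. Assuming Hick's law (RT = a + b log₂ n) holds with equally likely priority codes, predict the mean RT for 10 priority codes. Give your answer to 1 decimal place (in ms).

Fit slope and intercept:
  b = (899 − 755) / (log₂ 8 − log₂ 5) = 144 / (3 − 2.3219) = 212.367 ms/bit
  a = 755 − 212.367 × 2.3219 = 261.899 ms
Then RT(10) = 261.899 + 212.367 × log₂ 10 = 261.899 + 212.367 × 3.3219 ≈ 967.367 ms.

967.4 ms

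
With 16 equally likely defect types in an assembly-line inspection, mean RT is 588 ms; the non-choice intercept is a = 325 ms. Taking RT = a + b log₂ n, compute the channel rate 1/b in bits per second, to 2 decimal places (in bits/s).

b = (588 − 325)/log₂ 16 = 263/4 = 65.750 ms per bit = 0.06575 s/bit; the reciprocal is 15.209 bits/s.

15.21 bits/s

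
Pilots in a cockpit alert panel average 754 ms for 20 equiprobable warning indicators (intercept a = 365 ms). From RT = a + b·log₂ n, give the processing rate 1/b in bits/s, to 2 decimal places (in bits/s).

11.11 bits/s

Choice component = 754 − 365 = 389 ms over log₂(20) = 4.3219 bits.
b = 389 / 4.3219 = 90.006 ms/bit, so 1/b = 11.110 bits/s.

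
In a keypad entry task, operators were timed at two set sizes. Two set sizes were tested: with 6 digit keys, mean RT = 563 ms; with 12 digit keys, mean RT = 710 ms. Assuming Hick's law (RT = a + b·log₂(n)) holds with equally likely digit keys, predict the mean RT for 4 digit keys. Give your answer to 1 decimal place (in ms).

Fit slope and intercept:
  b = (710 − 563) / (log₂ 12 − log₂ 6) = 147 / (3.5850 − 2.5850) = 147.000 ms/bit
  a = 563 − 147.000 × 2.5850 = 183.011 ms
Then RT(4) = 183.011 + 147.000 × log₂ 4 = 183.011 + 147.000 × 2 ≈ 477.011 ms.

477.0 ms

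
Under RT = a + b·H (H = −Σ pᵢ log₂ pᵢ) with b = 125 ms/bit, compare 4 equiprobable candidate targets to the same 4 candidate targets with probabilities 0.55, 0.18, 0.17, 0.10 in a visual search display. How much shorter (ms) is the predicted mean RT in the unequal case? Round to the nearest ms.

The RT saving is b·ΔH. Equiprobable H₀ = log₂(4) = 2.0000 bits; with the given probabilities H = 1.6865 bits.
b·(H₀ − H) = 125 × (2.0000 − 1.6865) = 39.19 ms.

39 ms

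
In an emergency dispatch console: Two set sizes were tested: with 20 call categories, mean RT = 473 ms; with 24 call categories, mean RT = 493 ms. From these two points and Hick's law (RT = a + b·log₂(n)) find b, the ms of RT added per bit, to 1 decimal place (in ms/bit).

76.0 ms/bit

Slope: b = (493 − 473) / (log₂ 24 − log₂ 20) = 20/0.2630 = 76.036 ms/bit.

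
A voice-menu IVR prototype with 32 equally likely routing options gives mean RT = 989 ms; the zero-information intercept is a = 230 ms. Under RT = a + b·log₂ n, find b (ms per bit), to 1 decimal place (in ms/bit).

32 alternatives carry log₂ 32 = 5 bits; the choice cost is 989 − 230 = 759 ms, so b = 759/5 = 151.800 ms/bit.

151.8 ms/bit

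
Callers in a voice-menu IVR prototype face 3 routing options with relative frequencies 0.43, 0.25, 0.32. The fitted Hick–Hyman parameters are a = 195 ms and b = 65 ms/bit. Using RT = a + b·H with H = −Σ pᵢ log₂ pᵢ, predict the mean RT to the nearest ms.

296 ms

H = 0.43·log₂(1/0.43) + 0.25·log₂(1/0.25) + 0.32·log₂(1/0.32) = 1.5496 bits.
RT = 195 + 65 × 1.5496 = 295.72 ms.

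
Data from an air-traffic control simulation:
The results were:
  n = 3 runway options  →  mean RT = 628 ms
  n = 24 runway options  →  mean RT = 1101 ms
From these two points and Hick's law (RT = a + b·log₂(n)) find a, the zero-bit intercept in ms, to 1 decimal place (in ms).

378.1 ms

The slope on a log₂ axis is (1101 − 628) / (4.5850 − 1.5850) = 157.667 ms/bit.
Intercept: a = 628 − 157.667·log₂(3) = 378.104 ms.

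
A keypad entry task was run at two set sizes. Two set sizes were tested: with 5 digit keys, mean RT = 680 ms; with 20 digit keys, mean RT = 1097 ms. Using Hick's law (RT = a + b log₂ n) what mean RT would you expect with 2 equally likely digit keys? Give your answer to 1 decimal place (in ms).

Solve the two-equation system in a and b:
  b = (1097 − 680) / (log₂ 20 − log₂ 5) = 417 / (4.3219 − 2.3219) = 208.500 ms/bit
  a = 680 − 208.500 × 2.3219 = 195.878 ms
Then RT(2) = 195.878 + 208.500 × log₂ 2 = 195.878 + 208.500 × 1 ≈ 404.378 ms.

404.4 ms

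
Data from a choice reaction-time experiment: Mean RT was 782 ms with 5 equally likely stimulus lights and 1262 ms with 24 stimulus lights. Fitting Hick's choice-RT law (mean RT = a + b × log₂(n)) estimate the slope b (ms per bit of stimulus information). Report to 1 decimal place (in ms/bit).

212.1 ms/bit

The slope on a log₂ axis is (1262 − 782) / (4.5850 − 2.3219) = 212.105 ms/bit.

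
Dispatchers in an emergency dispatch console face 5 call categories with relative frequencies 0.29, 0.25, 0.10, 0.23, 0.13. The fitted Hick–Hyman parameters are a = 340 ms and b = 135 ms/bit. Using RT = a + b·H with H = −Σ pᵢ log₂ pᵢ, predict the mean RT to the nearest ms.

Entropy contributions −pᵢ log₂ pᵢ: 0.5179, 0.5000, 0.3322, 0.4877, 0.3826; sum H = 2.2204 bits.
RT = a + bH = 340 + 135·2.2204 = 639.76 ms.

640 ms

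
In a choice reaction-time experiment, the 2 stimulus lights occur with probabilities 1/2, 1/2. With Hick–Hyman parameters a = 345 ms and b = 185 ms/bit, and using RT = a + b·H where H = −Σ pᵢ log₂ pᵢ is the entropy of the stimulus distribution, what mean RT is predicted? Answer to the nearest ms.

Each term −pᵢ log₂ pᵢ: 0.5·1 + 0.5·1; summed, H = 1.000 bits.
Mean RT = a + bH = 345 + 185·1.000 = 530.00 ms.

530 ms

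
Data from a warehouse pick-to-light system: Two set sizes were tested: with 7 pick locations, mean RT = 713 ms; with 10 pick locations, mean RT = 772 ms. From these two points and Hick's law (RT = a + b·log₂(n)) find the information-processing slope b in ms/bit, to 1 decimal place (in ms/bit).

114.7 ms/bit

The slope on a log₂ axis is (772 − 713) / (3.3219 − 2.8074) = 114.658 ms/bit.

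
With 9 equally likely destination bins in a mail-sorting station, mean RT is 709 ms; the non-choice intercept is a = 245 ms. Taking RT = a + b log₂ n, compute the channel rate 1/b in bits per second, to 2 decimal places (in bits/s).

b = (709 − 245)/log₂ 9 = 464/3.1699 = 146.376 ms per bit = 0.14638 s/bit; the reciprocal is 6.832 bits/s.

6.83 bits/s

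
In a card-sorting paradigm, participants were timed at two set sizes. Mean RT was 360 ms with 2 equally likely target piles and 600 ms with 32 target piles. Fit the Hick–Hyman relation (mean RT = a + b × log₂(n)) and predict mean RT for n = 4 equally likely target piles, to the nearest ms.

420 ms

RT is linear in log₂ n, so two points fix the line:
  b = (600 − 360) / (log₂ 32 − log₂ 2) = 240 / (5 − 1) = 60 ms/bit
  a = 360 − 60 × 1 = 300 ms
Then RT(4) = 300 + 60 × log₂ 4 = 300 + 60 × 2 ≈ 420.000 ms.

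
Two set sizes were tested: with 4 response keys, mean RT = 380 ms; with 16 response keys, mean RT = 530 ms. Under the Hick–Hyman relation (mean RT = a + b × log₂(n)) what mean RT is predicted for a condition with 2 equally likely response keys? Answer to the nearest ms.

RT is linear in log₂ n, so two points fix the line:
  b = (530 − 380) / (log₂ 16 − log₂ 4) = 150 / (4 − 2) = 75 ms/bit
  a = 380 − 75 × 2 = 230 ms
Then RT(2) = 230 + 75 × log₂ 2 = 230 + 75 × 1 ≈ 305.000 ms.

305 ms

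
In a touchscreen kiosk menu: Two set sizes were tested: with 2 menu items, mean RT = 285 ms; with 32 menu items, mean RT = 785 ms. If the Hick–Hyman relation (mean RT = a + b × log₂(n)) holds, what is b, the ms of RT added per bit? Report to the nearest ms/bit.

125 ms/bit

Slope: b = (785 − 285) / (log₂ 32 − log₂ 2) = 500/4.0000 = 125 ms/bit.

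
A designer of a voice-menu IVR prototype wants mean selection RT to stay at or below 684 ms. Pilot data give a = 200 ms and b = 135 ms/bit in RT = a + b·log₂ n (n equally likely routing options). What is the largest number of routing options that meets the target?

135·log₂ n ≤ 684 − 200 = 484, giving log₂ n ≤ 3.5852 and n ≤ 12.002. The largest whole number is 12.

12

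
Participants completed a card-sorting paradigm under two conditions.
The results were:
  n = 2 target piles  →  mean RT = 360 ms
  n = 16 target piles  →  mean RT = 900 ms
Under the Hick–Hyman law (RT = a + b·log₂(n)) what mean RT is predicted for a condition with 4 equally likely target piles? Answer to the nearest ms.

With log₂ n on the abscissa the relation is linear; from the two conditions:
  b = (900 − 360) / (log₂ 16 − log₂ 2) = 540 / (4 − 1) = 180 ms/bit
  a = 360 − 180 × 1 = 180 ms
Then RT(4) = 180 + 180 × log₂ 4 = 180 + 180 × 2 ≈ 540.000 ms.

540 ms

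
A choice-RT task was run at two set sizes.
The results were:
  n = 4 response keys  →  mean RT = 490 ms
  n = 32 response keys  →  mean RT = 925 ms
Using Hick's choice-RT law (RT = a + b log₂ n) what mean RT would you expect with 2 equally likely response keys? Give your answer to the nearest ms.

With log₂ n on the abscissa the relation is linear; from the two conditions:
  b = (925 − 490) / (log₂ 32 − log₂ 4) = 435 / (5 − 2) = 145 ms/bit
  a = 490 − 145 × 2 = 200 ms
Then RT(2) = 200 + 145 × log₂ 2 = 200 + 145 × 1 ≈ 345.000 ms.

345 ms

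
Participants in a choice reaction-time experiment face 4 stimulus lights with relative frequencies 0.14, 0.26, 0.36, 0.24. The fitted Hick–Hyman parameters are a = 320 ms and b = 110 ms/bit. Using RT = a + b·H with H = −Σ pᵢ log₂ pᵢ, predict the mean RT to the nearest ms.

532 ms

H = 0.14·log₂(1/0.14) + 0.26·log₂(1/0.26) + 0.36·log₂(1/0.36) + 0.24·log₂(1/0.24) = 1.9271 bits.
RT = 320 + 110 × 1.9271 = 531.99 ms.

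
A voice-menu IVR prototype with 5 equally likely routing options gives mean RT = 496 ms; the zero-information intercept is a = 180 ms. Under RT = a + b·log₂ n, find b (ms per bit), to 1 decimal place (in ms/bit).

log₂(5) = 2.3219 bits.
b = (RT − a)/log₂ n = (496 − 180) / 2.3219 = 136.094 ms/bit.

136.1 ms/bit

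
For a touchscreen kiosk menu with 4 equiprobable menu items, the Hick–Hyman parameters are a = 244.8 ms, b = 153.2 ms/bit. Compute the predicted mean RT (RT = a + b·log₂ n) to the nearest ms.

log₂(4) = 2 bits, so RT = 244.8 + 153.2 × 2 ≈ 551.200 ms.

551 ms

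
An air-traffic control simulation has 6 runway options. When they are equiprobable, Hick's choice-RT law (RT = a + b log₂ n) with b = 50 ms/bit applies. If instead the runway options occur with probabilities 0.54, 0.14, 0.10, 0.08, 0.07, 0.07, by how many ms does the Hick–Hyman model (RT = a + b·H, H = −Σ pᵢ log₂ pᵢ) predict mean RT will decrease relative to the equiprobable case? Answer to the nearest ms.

Equiprobable entropy H₀ = log₂ 6 = 2.5850 bits.
Skewed entropy H = −Σ pᵢ log₂ pᵢ = 2.0380 bits.
ΔRT = b·(H₀ − H) = 50 × 0.5470 = 27.35 ms.

27 ms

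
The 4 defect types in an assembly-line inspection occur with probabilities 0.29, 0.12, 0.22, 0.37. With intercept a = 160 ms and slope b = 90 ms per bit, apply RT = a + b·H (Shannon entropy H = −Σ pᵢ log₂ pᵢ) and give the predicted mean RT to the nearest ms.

331 ms

H = 0.29·log₂(1/0.29) + 0.12·log₂(1/0.12) + 0.22·log₂(1/0.22) + 0.37·log₂(1/0.37) = 1.8963 bits.
RT = 160 + 90 × 1.8963 = 330.66 ms.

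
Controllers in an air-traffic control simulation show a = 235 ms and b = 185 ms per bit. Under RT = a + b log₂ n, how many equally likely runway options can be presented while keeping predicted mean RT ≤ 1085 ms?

Information budget: (1085 − 235)/185 = 4.5946 bits, so n ≤ 2^4.5946 = 24.161 → at most 24.

24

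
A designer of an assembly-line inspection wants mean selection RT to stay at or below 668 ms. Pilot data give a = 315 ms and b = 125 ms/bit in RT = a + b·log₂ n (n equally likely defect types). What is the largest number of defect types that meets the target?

7

Information budget: (668 − 315)/125 = 2.8240 bits, so n ≤ 2^2.8240 = 7.081 → at most 7.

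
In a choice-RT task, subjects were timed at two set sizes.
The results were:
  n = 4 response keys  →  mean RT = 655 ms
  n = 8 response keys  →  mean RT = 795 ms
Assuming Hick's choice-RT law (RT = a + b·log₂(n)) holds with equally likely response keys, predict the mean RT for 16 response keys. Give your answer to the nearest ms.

RT is linear in log₂ n, so two points fix the line:
  b = (795 − 655) / (log₂ 8 − log₂ 4) = 140 / (3 − 2) = 140 ms/bit
  a = 655 − 140 × 2 = 375 ms
Then RT(16) = 375 + 140 × log₂ 16 = 375 + 140 × 4 ≈ 935.000 ms.

935 ms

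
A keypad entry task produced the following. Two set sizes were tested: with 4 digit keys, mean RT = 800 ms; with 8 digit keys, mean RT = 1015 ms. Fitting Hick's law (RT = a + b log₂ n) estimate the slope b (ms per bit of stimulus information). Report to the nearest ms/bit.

215 ms/bit

b = (RT₂ − RT₁)/(log₂ n₂ − log₂ n₁) = (1015 − 800)/(3 − 2) = 215 ms/bit.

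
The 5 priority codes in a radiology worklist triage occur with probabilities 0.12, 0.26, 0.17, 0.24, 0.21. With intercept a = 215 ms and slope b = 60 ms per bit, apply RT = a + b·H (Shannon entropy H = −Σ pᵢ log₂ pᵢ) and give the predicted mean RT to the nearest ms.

351 ms

Entropy contributions −pᵢ log₂ pᵢ: 0.3671, 0.5053, 0.4346, 0.4941, 0.4728; sum H = 2.2739 bits.
RT = a + bH = 215 + 60·2.2739 = 351.43 ms.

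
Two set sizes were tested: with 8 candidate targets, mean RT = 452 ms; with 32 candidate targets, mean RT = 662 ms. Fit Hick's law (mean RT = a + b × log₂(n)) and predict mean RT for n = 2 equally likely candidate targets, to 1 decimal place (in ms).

242.0 ms

Fit slope and intercept:
  b = (662 − 452) / (log₂ 32 − log₂ 8) = 210 / (5 − 3) = 105.000 ms/bit
  a = 452 − 105.000 × 3 = 137.000 ms
Then RT(2) = 137.000 + 105.000 × log₂ 2 = 137.000 + 105.000 × 1 ≈ 242.000 ms.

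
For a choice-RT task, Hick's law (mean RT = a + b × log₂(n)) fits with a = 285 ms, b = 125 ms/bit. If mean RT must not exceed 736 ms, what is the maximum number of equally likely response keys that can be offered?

Set 285 + 125·log₂ n ≤ 736 → log₂ n ≤ (736 − 285)/125 = 3.6080.
So n ≤ 2^3.6080 = 12.193; the largest integer n is 12.

12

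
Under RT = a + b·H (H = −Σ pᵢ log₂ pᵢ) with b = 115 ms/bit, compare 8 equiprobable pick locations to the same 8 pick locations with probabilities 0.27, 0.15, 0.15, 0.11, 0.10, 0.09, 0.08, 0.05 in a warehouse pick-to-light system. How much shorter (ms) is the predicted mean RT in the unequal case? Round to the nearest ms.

The RT saving is b·ΔH. Equiprobable H₀ = log₂(8) = 3.0000 bits; with the given probabilities H = 2.8338 bits.
b·(H₀ − H) = 115 × (3.0000 − 2.8338) = 19.11 ms.

19 ms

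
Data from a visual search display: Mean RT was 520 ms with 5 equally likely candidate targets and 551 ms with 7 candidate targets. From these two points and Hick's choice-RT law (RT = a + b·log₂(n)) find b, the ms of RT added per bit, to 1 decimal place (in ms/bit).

63.9 ms/bit

Slope: b = (551 − 520) / (log₂ 7 − log₂ 5) = 31/0.4854 = 63.861 ms/bit.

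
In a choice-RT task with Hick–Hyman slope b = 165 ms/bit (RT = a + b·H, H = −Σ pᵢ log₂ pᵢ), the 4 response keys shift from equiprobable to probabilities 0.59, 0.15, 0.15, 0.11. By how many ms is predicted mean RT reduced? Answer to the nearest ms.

63 ms

Equiprobable entropy H₀ = log₂ 4 = 2.0000 bits.
Skewed entropy H = −Σ pᵢ log₂ pᵢ = 1.6205 bits.
ΔRT = b·(H₀ − H) = 165 × 0.3795 = 62.62 ms.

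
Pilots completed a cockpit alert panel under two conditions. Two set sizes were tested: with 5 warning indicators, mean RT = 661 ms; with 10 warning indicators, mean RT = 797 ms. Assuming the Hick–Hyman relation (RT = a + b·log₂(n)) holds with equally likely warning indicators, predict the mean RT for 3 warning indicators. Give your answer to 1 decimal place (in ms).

Solve the two-equation system in a and b:
  b = (797 − 661) / (log₂ 10 − log₂ 5) = 136 / (3.3219 − 2.3219) = 136.000 ms/bit
  a = 661 − 136.000 × 2.3219 = 345.218 ms
Then RT(3) = 345.218 + 136.000 × log₂ 3 = 345.218 + 136.000 × 1.5850 ≈ 560.773 ms.

560.8 ms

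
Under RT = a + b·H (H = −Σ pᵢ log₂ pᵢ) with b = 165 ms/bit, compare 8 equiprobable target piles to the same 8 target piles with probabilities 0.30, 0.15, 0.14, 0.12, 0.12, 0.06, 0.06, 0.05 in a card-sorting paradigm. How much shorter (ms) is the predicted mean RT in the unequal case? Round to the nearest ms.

39 ms

Equiprobable entropy H₀ = log₂ 8 = 3.0000 bits.
Skewed entropy H = −Σ pᵢ log₂ pᵢ = 2.7660 bits.
ΔRT = b·(H₀ − H) = 165 × 0.2340 = 38.60 ms.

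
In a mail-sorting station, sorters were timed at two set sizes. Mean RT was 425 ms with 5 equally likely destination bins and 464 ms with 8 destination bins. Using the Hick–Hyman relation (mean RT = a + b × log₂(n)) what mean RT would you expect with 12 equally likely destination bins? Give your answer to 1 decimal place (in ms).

497.6 ms

RT is linear in log₂ n, so two points fix the line:
  b = (464 − 425) / (log₂ 8 − log₂ 5) = 39 / (3 − 2.3219) = 57.516 ms/bit
  a = 425 − 57.516 × 2.3219 = 291.452 ms
Then RT(12) = 291.452 + 57.516 × log₂ 12 = 291.452 + 57.516 × 3.5850 ≈ 497.645 ms.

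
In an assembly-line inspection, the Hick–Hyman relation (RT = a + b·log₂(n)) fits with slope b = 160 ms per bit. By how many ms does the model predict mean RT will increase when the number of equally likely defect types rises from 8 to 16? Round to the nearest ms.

160 ms

Only the slope matters, since a is common to both: ΔRT = b·log₂(n₂/n₁).
log₂(16) − log₂(8) = log₂(16/8) = log₂(2) = 1.
ΔRT = 160 × 1.0000 = 160.000 ms.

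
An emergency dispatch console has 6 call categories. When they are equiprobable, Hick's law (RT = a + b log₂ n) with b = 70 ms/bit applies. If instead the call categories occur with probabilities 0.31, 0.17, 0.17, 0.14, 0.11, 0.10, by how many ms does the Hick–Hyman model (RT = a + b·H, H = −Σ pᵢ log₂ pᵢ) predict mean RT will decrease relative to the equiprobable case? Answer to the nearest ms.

Equiprobable entropy H₀ = log₂ 6 = 2.5850 bits.
Skewed entropy H = −Σ pᵢ log₂ pᵢ = 2.4726 bits.
ΔRT = b·(H₀ − H) = 70 × 0.1124 = 7.87 ms.

8 ms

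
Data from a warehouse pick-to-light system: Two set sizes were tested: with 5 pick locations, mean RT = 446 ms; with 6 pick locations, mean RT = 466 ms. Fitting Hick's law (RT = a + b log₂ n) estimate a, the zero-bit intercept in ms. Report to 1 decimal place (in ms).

Slope: b = (466 − 446) / (log₂ 6 − log₂ 5) = 20/0.2630 = 76.036 ms/bit.
Intercept: a = 446 − 76.036·log₂(5) = 269.451 ms.

269.5 ms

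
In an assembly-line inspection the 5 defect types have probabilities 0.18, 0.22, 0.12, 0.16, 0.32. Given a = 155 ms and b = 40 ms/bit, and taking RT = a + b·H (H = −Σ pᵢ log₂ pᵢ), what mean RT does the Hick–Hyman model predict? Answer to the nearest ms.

245 ms

Entropy contributions −pᵢ log₂ pᵢ: 0.4453, 0.4806, 0.3671, 0.4230, 0.5260; sum H = 2.2420 bits.
RT = a + bH = 155 + 40·2.2420 = 244.68 ms.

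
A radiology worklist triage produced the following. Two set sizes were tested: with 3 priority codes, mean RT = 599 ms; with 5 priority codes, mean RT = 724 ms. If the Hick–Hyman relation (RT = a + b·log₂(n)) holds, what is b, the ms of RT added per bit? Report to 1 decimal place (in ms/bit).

169.6 ms/bit

The slope on a log₂ axis is (724 − 599) / (2.3219 − 1.5850) = 169.614 ms/bit.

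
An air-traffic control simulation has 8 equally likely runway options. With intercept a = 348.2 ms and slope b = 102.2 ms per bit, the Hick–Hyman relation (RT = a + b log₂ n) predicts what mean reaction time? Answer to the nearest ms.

log₂(8) = 3 bits, so RT = 348.2 + 102.2 × 3 ≈ 654.800 ms.

655 ms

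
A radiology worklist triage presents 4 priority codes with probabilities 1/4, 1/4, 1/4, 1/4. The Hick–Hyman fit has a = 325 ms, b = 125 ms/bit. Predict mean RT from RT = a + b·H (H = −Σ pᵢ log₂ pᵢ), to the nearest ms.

H = −Σ pᵢ log₂ pᵢ = 0.25·2 + 0.25·2 + 0.25·2 + 0.25·2 = 2.000 bits.
RT = 325 + 125 × 2.000 = 575.00 ms.

575 ms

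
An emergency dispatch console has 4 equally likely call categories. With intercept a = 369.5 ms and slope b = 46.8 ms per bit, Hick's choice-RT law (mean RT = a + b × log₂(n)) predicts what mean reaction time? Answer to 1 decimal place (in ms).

463.1 ms

log₂(4) = 2 bits, so RT = 369.5 + 46.8 × 2 ≈ 463.100 ms.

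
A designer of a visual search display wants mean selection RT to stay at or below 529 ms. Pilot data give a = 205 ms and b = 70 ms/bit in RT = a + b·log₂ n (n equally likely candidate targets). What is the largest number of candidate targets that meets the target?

24

Set 205 + 70·log₂ n ≤ 529 → log₂ n ≤ (529 − 205)/70 = 4.6286.
So n ≤ 2^4.6286 = 24.737; the largest integer n is 24.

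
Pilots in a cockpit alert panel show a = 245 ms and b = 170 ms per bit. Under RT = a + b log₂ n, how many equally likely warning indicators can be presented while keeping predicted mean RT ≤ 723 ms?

Set 245 + 170·log₂ n ≤ 723 → log₂ n ≤ (723 − 245)/170 = 2.8118.
So n ≤ 2^2.8118 = 7.021; the largest integer n is 7.

7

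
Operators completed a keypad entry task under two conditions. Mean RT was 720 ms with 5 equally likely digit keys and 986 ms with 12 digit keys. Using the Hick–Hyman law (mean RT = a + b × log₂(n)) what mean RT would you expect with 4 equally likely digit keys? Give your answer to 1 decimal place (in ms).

Solve the two-equation system in a and b:
  b = (986 − 720) / (log₂ 12 − log₂ 5) = 266 / (3.5850 − 2.3219) = 210.604 ms/bit
  a = 720 − 210.604 × 2.3219 = 230.993 ms
Then RT(4) = 230.993 + 210.604 × log₂ 4 = 230.993 + 210.604 × 2 ≈ 652.201 ms.

652.2 ms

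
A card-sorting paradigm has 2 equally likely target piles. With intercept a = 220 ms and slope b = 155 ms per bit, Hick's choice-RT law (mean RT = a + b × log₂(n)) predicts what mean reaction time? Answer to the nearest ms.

375 ms

log₂(2) = 1 bits, so RT = 220 + 155 × 1 ≈ 375.000 ms.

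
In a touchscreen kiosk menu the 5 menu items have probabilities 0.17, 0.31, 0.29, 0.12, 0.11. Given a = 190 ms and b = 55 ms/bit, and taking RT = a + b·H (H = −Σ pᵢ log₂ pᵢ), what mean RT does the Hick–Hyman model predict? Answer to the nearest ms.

311 ms

Entropy contributions −pᵢ log₂ pᵢ: 0.4346, 0.5238, 0.5179, 0.3671, 0.3503; sum H = 2.1936 bits.
RT = a + bH = 190 + 55·2.1936 = 310.65 ms.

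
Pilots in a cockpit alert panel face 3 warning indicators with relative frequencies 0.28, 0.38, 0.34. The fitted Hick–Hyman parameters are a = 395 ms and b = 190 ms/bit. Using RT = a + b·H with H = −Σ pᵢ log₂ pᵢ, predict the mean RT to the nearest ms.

Entropy contributions −pᵢ log₂ pᵢ: 0.5142, 0.5305, 0.5292; sum H = 1.5738 bits.
RT = a + bH = 395 + 190·1.5738 = 694.03 ms.

694 ms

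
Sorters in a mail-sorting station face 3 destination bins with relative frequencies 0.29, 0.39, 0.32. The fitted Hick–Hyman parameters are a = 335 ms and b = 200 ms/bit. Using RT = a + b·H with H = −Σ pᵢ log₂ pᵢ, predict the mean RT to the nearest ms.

650 ms

H = 0.29·log₂(1/0.29) + 0.39·log₂(1/0.39) + 0.32·log₂(1/0.32) = 1.5737 bits.
RT = 335 + 200 × 1.5737 = 649.75 ms.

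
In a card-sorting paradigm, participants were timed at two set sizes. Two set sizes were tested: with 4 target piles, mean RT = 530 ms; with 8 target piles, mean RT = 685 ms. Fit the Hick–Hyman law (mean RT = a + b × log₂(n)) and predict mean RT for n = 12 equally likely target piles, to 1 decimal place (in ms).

775.7 ms

Solve the two-equation system in a and b:
  b = (685 − 530) / (log₂ 8 − log₂ 4) = 155 / (3 − 2) = 155.000 ms/bit
  a = 530 − 155.000 × 2 = 220.000 ms
Then RT(12) = 220.000 + 155.000 × log₂ 12 = 220.000 + 155.000 × 3.5850 ≈ 775.669 ms.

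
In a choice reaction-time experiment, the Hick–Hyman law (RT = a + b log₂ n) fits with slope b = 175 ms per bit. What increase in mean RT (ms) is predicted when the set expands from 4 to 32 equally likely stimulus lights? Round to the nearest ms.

525 ms

The intercept a cancels: ΔRT = b·(log₂ n₂ − log₂ n₁) = b·log₂(n₂/n₁).
log₂(32) − log₂(4) = log₂(32/4) = log₂(8) = 3.
ΔRT = 175 × 3.0000 = 525.000 ms.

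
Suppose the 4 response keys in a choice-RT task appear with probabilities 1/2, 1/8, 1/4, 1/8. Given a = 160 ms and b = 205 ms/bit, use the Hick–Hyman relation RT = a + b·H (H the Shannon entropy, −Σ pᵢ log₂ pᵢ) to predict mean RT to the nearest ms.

519 ms

H = −Σ pᵢ log₂ pᵢ = 0.5·1 + 0.125·3 + 0.25·2 + 0.125·3 = 1.750 bits.
RT = 160 + 205 × 1.750 = 518.75 ms.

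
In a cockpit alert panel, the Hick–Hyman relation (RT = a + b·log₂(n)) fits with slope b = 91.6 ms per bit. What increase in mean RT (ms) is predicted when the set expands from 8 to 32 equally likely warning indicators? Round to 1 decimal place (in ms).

183.2 ms

Only the slope matters, since a is common to both: ΔRT = b·log₂(n₂/n₁).
log₂(32) − log₂(8) = log₂(32/8) = log₂(4) = 2.
ΔRT = 91.6 × 2.0000 = 183.200 ms.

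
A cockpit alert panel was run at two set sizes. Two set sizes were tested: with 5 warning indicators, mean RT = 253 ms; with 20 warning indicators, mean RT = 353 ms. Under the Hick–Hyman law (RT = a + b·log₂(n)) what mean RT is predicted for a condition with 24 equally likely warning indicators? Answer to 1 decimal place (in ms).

Solve the two-equation system in a and b:
  b = (353 − 253) / (log₂ 20 − log₂ 5) = 100 / (4.3219 − 2.3219) = 50.000 ms/bit
  a = 253 − 50.000 × 2.3219 = 136.904 ms
Then RT(24) = 136.904 + 50.000 × log₂ 24 = 136.904 + 50.000 × 4.5850 ≈ 366.152 ms.

366.2 ms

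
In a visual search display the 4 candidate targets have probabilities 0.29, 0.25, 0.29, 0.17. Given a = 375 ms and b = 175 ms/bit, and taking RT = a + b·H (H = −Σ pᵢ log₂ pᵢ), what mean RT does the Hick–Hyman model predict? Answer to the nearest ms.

720 ms

H = 0.29·log₂(1/0.29) + 0.25·log₂(1/0.25) + 0.29·log₂(1/0.29) + 0.17·log₂(1/0.17) = 1.9704 bits.
RT = 375 + 175 × 1.9704 = 719.82 ms.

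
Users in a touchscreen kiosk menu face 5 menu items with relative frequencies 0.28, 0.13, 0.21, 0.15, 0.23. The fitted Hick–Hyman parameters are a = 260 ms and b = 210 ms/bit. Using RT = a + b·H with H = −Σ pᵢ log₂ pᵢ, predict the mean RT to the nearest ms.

736 ms

Entropy contributions −pᵢ log₂ pᵢ: 0.5142, 0.3826, 0.4728, 0.4105, 0.4877; sum H = 2.2679 bits.
RT = a + bH = 260 + 210·2.2679 = 736.26 ms.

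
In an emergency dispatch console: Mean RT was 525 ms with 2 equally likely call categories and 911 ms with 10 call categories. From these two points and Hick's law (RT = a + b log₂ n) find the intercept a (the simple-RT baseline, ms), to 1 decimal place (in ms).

358.8 ms

Slope: b = (911 − 525) / (log₂ 10 − log₂ 2) = 386/2.3219 = 166.241 ms/bit.
a = RT₁ − b·log₂ n₁ = 525 − 166.241 × 1 = 358.759 ms.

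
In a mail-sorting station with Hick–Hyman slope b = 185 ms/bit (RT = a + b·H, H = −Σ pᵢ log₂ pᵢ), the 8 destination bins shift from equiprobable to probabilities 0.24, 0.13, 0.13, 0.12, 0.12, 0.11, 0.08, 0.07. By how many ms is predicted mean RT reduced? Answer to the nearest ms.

18 ms

The RT saving is b·ΔH. Equiprobable H₀ = log₂(8) = 3.0000 bits; with the given probabilities H = 2.9039 bits.
b·(H₀ − H) = 185 × (3.0000 − 2.9039) = 17.78 ms.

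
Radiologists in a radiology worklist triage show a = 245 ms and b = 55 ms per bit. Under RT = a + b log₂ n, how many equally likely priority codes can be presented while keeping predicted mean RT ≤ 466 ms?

16

Information budget: (466 − 245)/55 = 4.0182 bits, so n ≤ 2^4.0182 = 16.203 → at most 16.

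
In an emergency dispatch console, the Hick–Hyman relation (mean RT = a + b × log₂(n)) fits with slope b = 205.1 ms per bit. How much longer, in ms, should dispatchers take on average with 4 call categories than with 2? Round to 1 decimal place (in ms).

205.1 ms

ΔRT = (a + b log₂ n₂) − (a + b log₂ n₁) = b·(log₂ n₂ − log₂ n₁).
log₂(4) − log₂(2) = log₂(4/2) = log₂(2) = 1.
ΔRT = 205.1 × 1.0000 = 205.100 ms.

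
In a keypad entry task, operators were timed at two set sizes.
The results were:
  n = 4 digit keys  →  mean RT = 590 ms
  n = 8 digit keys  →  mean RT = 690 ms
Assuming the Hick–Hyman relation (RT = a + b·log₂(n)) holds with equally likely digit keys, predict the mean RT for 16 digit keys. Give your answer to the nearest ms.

Fit slope and intercept:
  b = (690 − 590) / (log₂ 8 − log₂ 4) = 100 / (3 − 2) = 100 ms/bit
  a = 590 − 100 × 2 = 390 ms
Then RT(16) = 390 + 100 × log₂ 16 = 390 + 100 × 4 ≈ 790.000 ms.

790 ms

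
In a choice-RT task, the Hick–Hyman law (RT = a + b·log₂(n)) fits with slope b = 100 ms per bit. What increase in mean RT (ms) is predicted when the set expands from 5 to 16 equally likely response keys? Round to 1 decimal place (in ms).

167.8 ms

Only the slope matters, since a is common to both: ΔRT = b·log₂(n₂/n₁).
log₂(16) − log₂(5) = 4 − 2.3219 = 1.6781.
ΔRT = 100 × 1.6781 = 167.807 ms.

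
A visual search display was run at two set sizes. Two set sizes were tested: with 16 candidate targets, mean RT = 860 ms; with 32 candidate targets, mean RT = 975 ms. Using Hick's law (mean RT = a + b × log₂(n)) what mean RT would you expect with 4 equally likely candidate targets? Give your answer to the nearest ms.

Solve the two-equation system in a and b:
  b = (975 − 860) / (log₂ 32 − log₂ 16) = 115 / (5 − 4) = 115 ms/bit
  a = 860 − 115 × 4 = 400 ms
Then RT(4) = 400 + 115 × log₂ 4 = 400 + 115 × 2 ≈ 630.000 ms.

630 ms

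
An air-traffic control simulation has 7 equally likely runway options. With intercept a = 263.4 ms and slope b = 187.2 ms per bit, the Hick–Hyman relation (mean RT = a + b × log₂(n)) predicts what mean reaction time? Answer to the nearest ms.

789 ms

log₂(7) = 2.8074 bits, so RT = 263.4 + 187.2 × 2.8074 ≈ 788.937 ms.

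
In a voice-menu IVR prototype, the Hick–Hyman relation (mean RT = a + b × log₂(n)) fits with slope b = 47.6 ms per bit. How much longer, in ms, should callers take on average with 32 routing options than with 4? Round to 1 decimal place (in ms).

142.8 ms

Only the slope matters, since a is common to both: ΔRT = b·log₂(n₂/n₁).
log₂(32) − log₂(4) = log₂(32/4) = log₂(8) = 3.
ΔRT = 47.6 × 3.0000 = 142.800 ms.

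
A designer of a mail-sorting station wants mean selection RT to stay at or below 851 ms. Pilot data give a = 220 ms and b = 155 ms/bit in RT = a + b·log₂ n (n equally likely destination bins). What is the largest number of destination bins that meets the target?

155·log₂ n ≤ 851 − 220 = 631, giving log₂ n ≤ 4.0710 and n ≤ 16.807. The largest whole number is 16.

16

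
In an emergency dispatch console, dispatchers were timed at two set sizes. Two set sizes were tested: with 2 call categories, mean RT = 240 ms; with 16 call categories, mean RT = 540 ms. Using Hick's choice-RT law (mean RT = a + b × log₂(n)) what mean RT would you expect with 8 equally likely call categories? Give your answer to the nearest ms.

RT is linear in log₂ n, so two points fix the line:
  b = (540 − 240) / (log₂ 16 − log₂ 2) = 300 / (4 − 1) = 100 ms/bit
  a = 240 − 100 × 1 = 140 ms
Then RT(8) = 140 + 100 × log₂ 8 = 140 + 100 × 3 ≈ 440.000 ms.

440 ms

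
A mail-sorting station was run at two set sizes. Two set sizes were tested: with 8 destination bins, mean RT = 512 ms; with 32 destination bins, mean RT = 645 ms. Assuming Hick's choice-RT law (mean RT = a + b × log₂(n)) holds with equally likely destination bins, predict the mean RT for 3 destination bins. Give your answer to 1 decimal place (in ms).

With log₂ n on the abscissa the relation is linear; from the two conditions:
  b = (645 − 512) / (log₂ 32 − log₂ 8) = 133 / (5 − 3) = 66.500 ms/bit
  a = 512 − 66.500 × 3 = 312.500 ms
Then RT(3) = 312.500 + 66.500 × log₂ 3 = 312.500 + 66.500 × 1.5850 ≈ 417.900 ms.

417.9 ms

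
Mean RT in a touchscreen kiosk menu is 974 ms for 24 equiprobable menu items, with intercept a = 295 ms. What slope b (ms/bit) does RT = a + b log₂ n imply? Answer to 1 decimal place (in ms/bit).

148.1 ms/bit

b = (974 − 295) / log₂(24) = 679 / 4.5850 = 148.093 ms/bit.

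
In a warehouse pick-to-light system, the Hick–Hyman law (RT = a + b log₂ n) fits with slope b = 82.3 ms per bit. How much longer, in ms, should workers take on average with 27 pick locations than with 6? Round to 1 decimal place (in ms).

178.6 ms

Only the slope matters, since a is common to both: ΔRT = b·log₂(n₂/n₁).
log₂(27) − log₂(6) = 4.7549 − 2.5850 = 2.1699.
ΔRT = 82.3 × 2.1699 = 178.585 ms.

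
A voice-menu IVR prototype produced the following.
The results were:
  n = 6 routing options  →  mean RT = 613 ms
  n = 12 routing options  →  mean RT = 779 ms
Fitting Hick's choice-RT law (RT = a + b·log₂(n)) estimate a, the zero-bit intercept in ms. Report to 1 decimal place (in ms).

Slope: b = (779 − 613) / (log₂ 12 − log₂ 6) = 166/1.0000 = 166.000 ms/bit.
Intercept: a = 613 − 166.000·log₂(6) = 183.896 ms.

183.9 ms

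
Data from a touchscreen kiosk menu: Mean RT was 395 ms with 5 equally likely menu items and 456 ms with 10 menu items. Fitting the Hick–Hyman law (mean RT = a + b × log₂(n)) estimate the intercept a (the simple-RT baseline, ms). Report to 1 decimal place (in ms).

253.4 ms

Slope: b = (456 − 395) / (log₂ 10 − log₂ 5) = 61/1.0000 = 61.000 ms/bit.
a = RT₁ − b·log₂ n₁ = 395 − 61.000 × 2.3219 = 253.362 ms.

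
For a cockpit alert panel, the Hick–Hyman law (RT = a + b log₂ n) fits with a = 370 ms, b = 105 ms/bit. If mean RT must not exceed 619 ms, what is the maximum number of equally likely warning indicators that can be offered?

5

105·log₂ n ≤ 619 − 370 = 249, giving log₂ n ≤ 2.3714 and n ≤ 5.175. The largest whole number is 5.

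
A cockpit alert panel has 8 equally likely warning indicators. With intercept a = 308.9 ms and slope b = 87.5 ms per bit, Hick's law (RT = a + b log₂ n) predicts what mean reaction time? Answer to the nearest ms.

571 ms

log₂(8) = 3 bits, so RT = 308.9 + 87.5 × 3 ≈ 571.400 ms.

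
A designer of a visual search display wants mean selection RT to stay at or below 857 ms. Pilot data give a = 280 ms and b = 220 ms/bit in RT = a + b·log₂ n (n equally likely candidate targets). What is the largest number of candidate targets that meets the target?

6

Set 280 + 220·log₂ n ≤ 857 → log₂ n ≤ (857 − 280)/220 = 2.6227.
So n ≤ 2^2.6227 = 6.159; the largest integer n is 6.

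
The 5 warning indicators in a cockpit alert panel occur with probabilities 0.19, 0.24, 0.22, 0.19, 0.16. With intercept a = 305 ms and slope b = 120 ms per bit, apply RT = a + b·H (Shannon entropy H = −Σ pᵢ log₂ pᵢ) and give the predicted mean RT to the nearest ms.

H = 0.19·log₂(1/0.19) + 0.24·log₂(1/0.24) + 0.22·log₂(1/0.22) + 0.19·log₂(1/0.19) + 0.16·log₂(1/0.16) = 2.3082 bits.
RT = 305 + 120 × 2.3082 = 581.98 ms.

582 ms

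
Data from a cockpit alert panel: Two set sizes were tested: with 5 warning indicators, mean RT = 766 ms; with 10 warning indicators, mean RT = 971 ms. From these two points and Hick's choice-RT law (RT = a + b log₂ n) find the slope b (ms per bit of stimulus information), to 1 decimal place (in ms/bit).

205.0 ms/bit

The slope on a log₂ axis is (971 − 766) / (3.3219 − 2.3219) = 205.000 ms/bit.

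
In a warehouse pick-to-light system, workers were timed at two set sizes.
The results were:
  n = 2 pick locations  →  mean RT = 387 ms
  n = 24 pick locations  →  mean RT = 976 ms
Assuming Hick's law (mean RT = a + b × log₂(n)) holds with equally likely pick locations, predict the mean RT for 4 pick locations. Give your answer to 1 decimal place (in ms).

Solve the two-equation system in a and b:
  b = (976 − 387) / (log₂ 24 − log₂ 2) = 589 / (4.5850 − 1) = 164.297 ms/bit
  a = 387 − 164.297 × 1 = 222.703 ms
Then RT(4) = 222.703 + 164.297 × log₂ 4 = 222.703 + 164.297 × 2 ≈ 551.297 ms.

551.3 ms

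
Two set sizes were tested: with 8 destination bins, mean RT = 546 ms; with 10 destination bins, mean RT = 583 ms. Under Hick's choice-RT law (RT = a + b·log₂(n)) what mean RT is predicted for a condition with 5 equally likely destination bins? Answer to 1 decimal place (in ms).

Fit slope and intercept:
  b = (583 − 546) / (log₂ 10 − log₂ 8) = 37 / (3.3219 − 3) = 114.932 ms/bit
  a = 546 − 114.932 × 3 = 201.203 ms
Then RT(5) = 201.203 + 114.932 × log₂ 5 = 201.203 + 114.932 × 2.3219 ≈ 468.068 ms.

468.1 ms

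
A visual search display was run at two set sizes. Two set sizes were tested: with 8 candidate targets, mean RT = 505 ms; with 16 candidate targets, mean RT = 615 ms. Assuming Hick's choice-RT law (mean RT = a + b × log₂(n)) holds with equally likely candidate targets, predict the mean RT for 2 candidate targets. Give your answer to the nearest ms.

Fit slope and intercept:
  b = (615 − 505) / (log₂ 16 − log₂ 8) = 110 / (4 − 3) = 110 ms/bit
  a = 505 − 110 × 3 = 175 ms
Then RT(2) = 175 + 110 × log₂ 2 = 175 + 110 × 1 ≈ 285.000 ms.

285 ms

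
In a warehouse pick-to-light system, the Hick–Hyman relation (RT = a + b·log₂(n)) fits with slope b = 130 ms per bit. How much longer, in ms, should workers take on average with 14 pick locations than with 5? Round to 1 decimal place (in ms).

193.1 ms

ΔRT = (a + b log₂ n₂) − (a + b log₂ n₁) = b·(log₂ n₂ − log₂ n₁).
log₂(14) − log₂(5) = 3.8074 − 2.3219 = 1.4854.
ΔRT = 130 × 1.4854 = 193.105 ms.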